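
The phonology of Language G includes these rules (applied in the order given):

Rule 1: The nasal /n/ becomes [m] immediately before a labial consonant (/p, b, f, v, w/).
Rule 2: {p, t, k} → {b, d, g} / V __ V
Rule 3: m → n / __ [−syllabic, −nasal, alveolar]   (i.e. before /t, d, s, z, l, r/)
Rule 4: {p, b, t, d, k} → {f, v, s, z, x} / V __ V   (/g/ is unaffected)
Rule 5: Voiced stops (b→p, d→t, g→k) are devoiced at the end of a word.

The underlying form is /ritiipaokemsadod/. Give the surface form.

Rule 1 (nasal place assimilation): no segment meets the environment; /ritiipaokemsadod/ is unchanged.
Rule 2 (intervocalic voicing): /t/ is a voiceless stop between vowels /i/ and /i/, so it voices to [d]. /p/ is a voiceless stop between vowels /i/ and /a/, so it voices to [b]. /k/ is a voiceless stop between vowels /o/ and /e/, so it voices to [g]. /ritiipaokemsadod/ → ridiibaogemsadod.
Rule 3 (nasal place assimilation): /m/ precedes the alveolar consonant /s/, so it assimilates in place to [n]. /ridiibaogemsadod/ → ridiibaogensadod.
Rule 4 (intervocalic spirantization): /d/ is a stop between vowels /i/ and /i/, so it spirantizes to the fricative [z]. /b/ is a stop between vowels /i/ and /a/, so it spirantizes to the fricative [v]. /d/ is a stop between vowels /a/ and /o/, so it spirantizes to the fricative [z]. /ridiibaogensadod/ → riziivaogensazod.
Rule 5 (final devoicing): /d/ is a voiced stop in word-final position, so it devoices to [t]. /riziivaogensazod/ → riziivaogensazot.

riziivaogensazot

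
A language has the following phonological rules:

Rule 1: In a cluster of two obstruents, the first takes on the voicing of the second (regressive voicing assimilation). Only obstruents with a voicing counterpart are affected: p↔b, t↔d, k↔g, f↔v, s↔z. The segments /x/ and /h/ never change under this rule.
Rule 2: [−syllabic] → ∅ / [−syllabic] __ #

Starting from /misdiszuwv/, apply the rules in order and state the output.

Rule 1 (regressive voicing assimilation): /s/ precedes the voiced obstruent /d/, so it voices to [z] by assimilation. /s/ precedes the voiced obstruent /z/, so it voices to [z] by assimilation. /misdiszuwv/ → mizdizzuwv.
Rule 2 (final cluster simplification): /v/ is the second consonant of a word-final cluster /wv/, so it deletes. /mizdizzuwv/ → mizdizzuw.

mizdizzuw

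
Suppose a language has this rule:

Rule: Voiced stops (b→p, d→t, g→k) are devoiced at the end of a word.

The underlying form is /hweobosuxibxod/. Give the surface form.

Scanning /hweobosuxibxod/: /b/ at position 5 is not in the conditioning environment; /b/ at position 11 is not in the conditioning environment; /d/ is a voiced stop in word-final position, so it devoices to [t].
Result: [hweobosuxibxot].

hweobosuxibxot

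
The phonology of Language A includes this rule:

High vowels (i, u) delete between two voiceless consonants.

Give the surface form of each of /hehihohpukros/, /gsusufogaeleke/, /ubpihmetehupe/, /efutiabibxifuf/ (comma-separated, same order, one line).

hehhohpkros, gssfogaeleke, ubphmetehpe, eftiabibxff

/hehihohpukros/: /i/ is a high vowel flanked by voiceless consonants /h/ and /h/, so it deletes. /u/ is a high vowel flanked by voiceless consonants /p/ and /k/, so it deletes. → [hehhohpkros].
/gsusufogaeleke/: /u/ is a high vowel flanked by voiceless consonants /s/ and /s/, so it deletes. /u/ is a high vowel flanked by voiceless consonants /s/ and /f/, so it deletes. → [gssfogaeleke].
/ubpihmetehupe/: /i/ is a high vowel flanked by voiceless consonants /p/ and /h/, so it deletes. /u/ is a high vowel flanked by voiceless consonants /h/ and /p/, so it deletes. → [ubphmetehpe].
/efutiabibxifuf/: /u/ is a high vowel flanked by voiceless consonants /f/ and /t/, so it deletes. /i/ is a high vowel flanked by voiceless consonants /x/ and /f/, so it deletes. /u/ is a high vowel flanked by voiceless consonants /f/ and /f/, so it deletes. → [eftiabibxff].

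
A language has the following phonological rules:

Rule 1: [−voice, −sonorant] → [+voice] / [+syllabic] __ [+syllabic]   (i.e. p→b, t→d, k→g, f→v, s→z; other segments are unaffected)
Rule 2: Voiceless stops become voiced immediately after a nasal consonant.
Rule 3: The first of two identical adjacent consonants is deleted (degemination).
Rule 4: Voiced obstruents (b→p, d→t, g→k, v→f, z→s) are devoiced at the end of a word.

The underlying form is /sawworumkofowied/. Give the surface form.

Rule 1 (intervocalic voicing): /f/ is a voiceless obstruent between vowels /o/ and /o/, so it voices to [v]. /sawworumkofowied/ → sawworumkovowied.
Rule 2 (post-nasal voicing): /k/ is a voiceless stop immediately after the nasal /m/, so it voices to [g]. /sawworumkovowied/ → sawworumgovowied.
Rule 3 (degemination): /ww/ is a geminate; the first /w/ deletes. /sawworumgovowied/ → saworumgovowied.
Rule 4 (final devoicing): /d/ is a voiced obstruent in word-final position, so it devoices to [t]. /saworumgovowied/ → saworumgovowiet.

saworumgovowiet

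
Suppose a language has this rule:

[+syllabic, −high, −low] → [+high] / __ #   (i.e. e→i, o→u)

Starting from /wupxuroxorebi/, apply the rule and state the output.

wupxuroxorebi

No segment of /wupxuroxorebi/ meets the structural description of the rule, so the form surfaces unchanged.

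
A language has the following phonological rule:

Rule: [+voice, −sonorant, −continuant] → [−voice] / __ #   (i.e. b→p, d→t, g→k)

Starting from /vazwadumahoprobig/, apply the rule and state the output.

/g/ is a voiced stop in word-final position, so it devoices to [k].
Surface form: [vazwadumahoprobik].

vazwadumahoprobik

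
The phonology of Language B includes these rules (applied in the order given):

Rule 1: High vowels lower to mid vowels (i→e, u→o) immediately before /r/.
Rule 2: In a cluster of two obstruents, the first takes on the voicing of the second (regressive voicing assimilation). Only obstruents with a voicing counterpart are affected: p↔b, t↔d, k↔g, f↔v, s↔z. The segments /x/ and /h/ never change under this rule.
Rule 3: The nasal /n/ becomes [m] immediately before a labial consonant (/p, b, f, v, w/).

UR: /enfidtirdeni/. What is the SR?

emfitterdeni

Rule 1 (pre-rhotic lowering): /i/ is a high vowel immediately before /r/, so it lowers to [e]. /enfidtirdeni/ → enfidterdeni.
Rule 2 (regressive voicing assimilation): /d/ precedes the voiceless obstruent /t/, so it devoices to [t] by assimilation. /enfidterdeni/ → enfitterdeni.
Rule 3 (nasal place assimilation): /n/ precedes the labial consonant /f/, so it assimilates in place to [m]. /enfitterdeni/ → emfitterdeni.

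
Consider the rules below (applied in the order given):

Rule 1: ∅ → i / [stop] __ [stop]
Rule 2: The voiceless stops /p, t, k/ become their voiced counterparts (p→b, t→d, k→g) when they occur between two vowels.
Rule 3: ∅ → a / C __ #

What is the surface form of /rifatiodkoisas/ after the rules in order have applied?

rifadiodigoisasa

Rule 1 (stop-cluster i-epenthesis): /d/ and /k/ form a stop–stop cluster, so [i] is inserted between them. /rifatiodkoisas/ → rifatiodikoisas.
Rule 2 (intervocalic voicing): /t/ is a voiceless stop between vowels /a/ and /i/, so it voices to [d]. /k/ is a voiceless stop between vowels /i/ and /o/, so it voices to [g]. /rifatiodikoisas/ → rifadiodigoisas.
Rule 3 (final a-epenthesis): the form ends in the consonant /s/, so [a] is inserted word-finally. /rifadiodigoisas/ → rifadiodigoisasa.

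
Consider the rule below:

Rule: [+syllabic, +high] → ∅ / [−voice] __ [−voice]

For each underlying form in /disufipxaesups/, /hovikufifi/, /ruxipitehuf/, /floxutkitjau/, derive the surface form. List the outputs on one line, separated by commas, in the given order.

disfpxaesps, hovikffi, ruxptehf, floxtktjau

/disufipxaesups/: /u/ is a high vowel flanked by voiceless consonants /s/ and /f/, so it deletes. /i/ is a high vowel flanked by voiceless consonants /f/ and /p/, so it deletes. /u/ is a high vowel flanked by voiceless consonants /s/ and /p/, so it deletes. → [disfpxaesps].
/hovikufifi/: /u/ is a high vowel flanked by voiceless consonants /k/ and /f/, so it deletes. /i/ is a high vowel flanked by voiceless consonants /f/ and /f/, so it deletes. → [hovikffi].
/ruxipitehuf/: /i/ is a high vowel flanked by voiceless consonants /x/ and /p/, so it deletes. /i/ is a high vowel flanked by voiceless consonants /p/ and /t/, so it deletes. /u/ is a high vowel flanked by voiceless consonants /h/ and /f/, so it deletes. → [ruxptehf].
/floxutkitjau/: /u/ is a high vowel flanked by voiceless consonants /x/ and /t/, so it deletes. /i/ is a high vowel flanked by voiceless consonants /k/ and /t/, so it deletes. → [floxtktjau].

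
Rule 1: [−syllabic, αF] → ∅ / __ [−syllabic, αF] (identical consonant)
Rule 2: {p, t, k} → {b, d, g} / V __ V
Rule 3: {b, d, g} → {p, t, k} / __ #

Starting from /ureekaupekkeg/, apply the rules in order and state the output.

Rule 1 (degemination): /kk/ is a geminate; the first /k/ deletes. /ureekaupekkeg/ → ureekaupekeg.
Rule 2 (intervocalic voicing): /k/ is a voiceless stop between vowels /e/ and /a/, so it voices to [g]. /p/ is a voiceless stop between vowels /u/ and /e/, so it voices to [b]. /k/ is a voiceless stop between vowels /e/ and /e/, so it voices to [g]. /ureekaupekeg/ → ureegaubegeg.
Rule 3 (final devoicing): /g/ is a voiced stop in word-final position, so it devoices to [k]. /ureegaubegeg/ → ureegaubegek.

ureegaubegek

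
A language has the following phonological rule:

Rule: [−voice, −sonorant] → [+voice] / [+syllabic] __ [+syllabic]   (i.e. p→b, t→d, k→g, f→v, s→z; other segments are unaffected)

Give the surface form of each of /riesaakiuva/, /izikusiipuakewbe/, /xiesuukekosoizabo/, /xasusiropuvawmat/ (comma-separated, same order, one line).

riezaagiuva, iziguziibuagewbe, xiezuugegozoizabo, xazuzirobuvawmat

/riesaakiuva/: /s/ is a voiceless obstruent between vowels /e/ and /a/, so it voices to [z]. /k/ is a voiceless obstruent between vowels /a/ and /i/, so it voices to [g]. → [riezaagiuva].
/izikusiipuakewbe/: /k/ is a voiceless obstruent between vowels /i/ and /u/, so it voices to [g]. /s/ is a voiceless obstruent between vowels /u/ and /i/, so it voices to [z]. /p/ is a voiceless obstruent between vowels /i/ and /u/, so it voices to [b]. /k/ is a voiceless obstruent between vowels /a/ and /e/, so it voices to [g]. → [iziguziibuagewbe].
/xiesuukekosoizabo/: /s/ is a voiceless obstruent between vowels /e/ and /u/, so it voices to [z]. /k/ is a voiceless obstruent between vowels /u/ and /e/, so it voices to [g]. /k/ is a voiceless obstruent between vowels /e/ and /o/, so it voices to [g]. /s/ is a voiceless obstruent between vowels /o/ and /o/, so it voices to [z]. → [xiezuugegozoizabo].
/xasusiropuvawmat/: /s/ is a voiceless obstruent between vowels /a/ and /u/, so it voices to [z]. /s/ is a voiceless obstruent between vowels /u/ and /i/, so it voices to [z]. /p/ is a voiceless obstruent between vowels /o/ and /u/, so it voices to [b]. → [xazuzirobuvawmat].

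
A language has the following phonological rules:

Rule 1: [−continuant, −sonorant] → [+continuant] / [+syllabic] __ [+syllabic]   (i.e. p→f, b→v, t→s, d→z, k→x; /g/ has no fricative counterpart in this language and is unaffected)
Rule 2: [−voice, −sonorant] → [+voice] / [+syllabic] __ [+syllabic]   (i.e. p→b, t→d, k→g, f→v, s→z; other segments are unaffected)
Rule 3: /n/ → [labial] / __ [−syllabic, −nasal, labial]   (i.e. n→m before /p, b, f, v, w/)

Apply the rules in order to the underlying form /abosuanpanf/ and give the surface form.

Rule 1 (intervocalic spirantization): /b/ is a stop between vowels /a/ and /o/, so it spirantizes to the fricative [v]. /abosuanpanf/ → avosuanpanf.
Rule 2 (intervocalic voicing): /s/ is a voiceless obstruent between vowels /o/ and /u/, so it voices to [z]. /avosuanpanf/ → avozuanpanf.
Rule 3 (nasal place assimilation): /n/ precedes the labial consonant /p/, so it assimilates in place to [m]. /n/ precedes the labial consonant /f/, so it assimilates in place to [m]. /avozuanpanf/ → avozuampamf.

avozuampamf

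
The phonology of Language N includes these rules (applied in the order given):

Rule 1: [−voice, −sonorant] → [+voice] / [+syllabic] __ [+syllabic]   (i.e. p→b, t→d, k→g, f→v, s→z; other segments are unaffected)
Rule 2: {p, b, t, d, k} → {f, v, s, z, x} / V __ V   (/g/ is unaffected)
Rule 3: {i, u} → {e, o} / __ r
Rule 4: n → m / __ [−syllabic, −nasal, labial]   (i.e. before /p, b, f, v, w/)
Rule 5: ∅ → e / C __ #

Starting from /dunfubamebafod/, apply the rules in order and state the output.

dumfuvamevavode

Rule 1 (intervocalic voicing): /f/ is a voiceless obstruent between vowels /a/ and /o/, so it voices to [v]. /dunfubamebafod/ → dunfubamebavod.
Rule 2 (intervocalic spirantization): /b/ is a stop between vowels /u/ and /a/, so it spirantizes to the fricative [v]. /b/ is a stop between vowels /e/ and /a/, so it spirantizes to the fricative [v]. /dunfubamebavod/ → dunfuvamevavod.
Rule 3 (pre-rhotic lowering): no segment meets the environment; /dunfuvamevavod/ is unchanged.
Rule 4 (nasal place assimilation): /n/ precedes the labial consonant /f/, so it assimilates in place to [m]. /dunfuvamevavod/ → dumfuvamevavod.
Rule 5 (final e-epenthesis): the form ends in the consonant /d/, so [e] is inserted word-finally. /dumfuvamevavod/ → dumfuvamevavode.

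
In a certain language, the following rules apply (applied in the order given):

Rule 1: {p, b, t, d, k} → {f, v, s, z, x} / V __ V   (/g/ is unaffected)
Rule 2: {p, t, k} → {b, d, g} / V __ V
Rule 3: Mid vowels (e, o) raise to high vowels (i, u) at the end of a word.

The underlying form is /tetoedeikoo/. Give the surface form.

Rule 1 (intervocalic spirantization): /t/ is a stop between vowels /e/ and /o/, so it spirantizes to the fricative [s]. /d/ is a stop between vowels /e/ and /e/, so it spirantizes to the fricative [z]. /k/ is a stop between vowels /i/ and /o/, so it spirantizes to the fricative [x]. /tetoedeikoo/ → tesoezeixoo.
Rule 2 (intervocalic voicing): no segment meets the environment; /tesoezeixoo/ is unchanged.
Rule 3 (final vowel raising): /o/ is a mid vowel in word-final position, so it raises to [u]. /tesoezeixoo/ → tesoezeixou.

tesoezeixou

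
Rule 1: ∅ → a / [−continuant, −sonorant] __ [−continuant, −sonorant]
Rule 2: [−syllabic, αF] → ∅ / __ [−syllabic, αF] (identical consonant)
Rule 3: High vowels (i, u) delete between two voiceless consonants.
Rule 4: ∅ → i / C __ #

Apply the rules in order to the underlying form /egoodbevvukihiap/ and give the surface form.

Rule 1 (stop-cluster a-epenthesis): /d/ and /b/ form a stop–stop cluster, so [a] is inserted between them. /egoodbevvukihiap/ → egoodabevvukihiap.
Rule 2 (degemination): /vv/ is a geminate; the first /v/ deletes. /egoodabevvukihiap/ → egoodabevukihiap.
Rule 3 (high vowel syncope): /i/ is a high vowel flanked by voiceless consonants /k/ and /h/, so it deletes. /egoodabevukihiap/ → egoodabevukhiap.
Rule 4 (final i-epenthesis): the form ends in the consonant /p/, so [i] is inserted word-finally. /egoodabevukhiap/ → egoodabevukhiapi.

egoodabevukhiapi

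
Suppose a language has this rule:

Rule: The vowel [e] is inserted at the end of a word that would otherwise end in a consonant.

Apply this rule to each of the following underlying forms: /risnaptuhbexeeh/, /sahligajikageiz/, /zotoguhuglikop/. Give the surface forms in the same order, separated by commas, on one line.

/risnaptuhbexeeh/: the form ends in the consonant /h/, so [e] is inserted word-finally. → [risnaptuhbexeehe].
/sahligajikageiz/: the form ends in the consonant /z/, so [e] is inserted word-finally. → [sahligajikageize].
/zotoguhuglikop/: the form ends in the consonant /p/, so [e] is inserted word-finally. → [zotoguhuglikope].

risnaptuhbexeehe, sahligajikageize, zotoguhuglikope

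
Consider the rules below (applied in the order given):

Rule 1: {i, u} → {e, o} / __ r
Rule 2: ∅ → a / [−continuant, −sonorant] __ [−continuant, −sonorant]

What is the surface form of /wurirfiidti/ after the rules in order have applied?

worerfiidati

Rule 1 (pre-rhotic lowering): /u/ is a high vowel immediately before /r/, so it lowers to [o]. /i/ is a high vowel immediately before /r/, so it lowers to [e]. /wurirfiidti/ → worerfiidti.
Rule 2 (stop-cluster a-epenthesis): /d/ and /t/ form a stop–stop cluster, so [a] is inserted between them. /worerfiidti/ → worerfiidati.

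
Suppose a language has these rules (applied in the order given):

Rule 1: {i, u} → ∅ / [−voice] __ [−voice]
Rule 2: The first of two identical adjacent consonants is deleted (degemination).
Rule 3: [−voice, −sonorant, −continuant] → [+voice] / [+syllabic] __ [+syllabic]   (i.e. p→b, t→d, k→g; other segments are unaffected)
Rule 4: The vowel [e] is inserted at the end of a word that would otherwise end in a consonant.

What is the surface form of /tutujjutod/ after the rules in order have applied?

tujudode

Rule 1 (high vowel syncope): /u/ is a high vowel flanked by voiceless consonants /t/ and /t/, so it deletes. /tutujjutod/ → ttujjutod.
Rule 2 (degemination): /tt/ is a geminate; the first /t/ deletes. /jj/ is a geminate; the first /j/ deletes. /ttujjutod/ → tujutod.
Rule 3 (intervocalic voicing): /t/ is a voiceless stop between vowels /u/ and /o/, so it voices to [d]. /tujutod/ → tujudod.
Rule 4 (final e-epenthesis): the form ends in the consonant /d/, so [e] is inserted word-finally. /tujudod/ → tujudode.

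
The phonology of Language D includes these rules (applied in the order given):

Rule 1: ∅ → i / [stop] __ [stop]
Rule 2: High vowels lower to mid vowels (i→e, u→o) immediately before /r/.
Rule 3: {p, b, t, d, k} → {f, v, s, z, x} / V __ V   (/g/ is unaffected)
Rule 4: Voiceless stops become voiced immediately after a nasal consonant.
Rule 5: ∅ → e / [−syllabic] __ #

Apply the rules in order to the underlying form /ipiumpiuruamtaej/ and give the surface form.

ifiumbioruamdaeje

Rule 1 (stop-cluster i-epenthesis): no segment meets the environment; /ipiumpiuruamtaej/ is unchanged.
Rule 2 (pre-rhotic lowering): /u/ is a high vowel immediately before /r/, so it lowers to [o]. /ipiumpiuruamtaej/ → ipiumpioruamtaej.
Rule 3 (intervocalic spirantization): /p/ is a stop between vowels /i/ and /i/, so it spirantizes to the fricative [f]. /ipiumpioruamtaej/ → ifiumpioruamtaej.
Rule 4 (post-nasal voicing): /p/ is a voiceless stop immediately after the nasal /m/, so it voices to [b]. /t/ is a voiceless stop immediately after the nasal /m/, so it voices to [d]. /ifiumpioruamtaej/ → ifiumbioruamdaej.
Rule 5 (final e-epenthesis): the form ends in the consonant /j/, so [e] is inserted word-finally. /ifiumbioruamdaej/ → ifiumbioruamdaeje.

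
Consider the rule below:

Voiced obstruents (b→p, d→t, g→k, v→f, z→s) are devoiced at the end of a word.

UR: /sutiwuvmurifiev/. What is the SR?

sutiwuvmurifief

/v/ is a voiced obstruent in word-final position, so it devoices to [f].
The other instance of /v/ does not occur in the required environment and remains unchanged.
Surface form: [sutiwuvmurifief].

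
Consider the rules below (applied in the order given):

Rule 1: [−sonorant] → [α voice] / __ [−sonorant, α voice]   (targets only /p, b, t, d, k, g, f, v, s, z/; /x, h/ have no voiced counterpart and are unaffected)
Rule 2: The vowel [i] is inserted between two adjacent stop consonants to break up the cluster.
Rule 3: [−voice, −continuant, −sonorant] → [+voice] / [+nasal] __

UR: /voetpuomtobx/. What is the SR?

voetipuomdopx

Rule 1 (regressive voicing assimilation): /b/ precedes the voiceless obstruent /x/, so it devoices to [p] by assimilation. /voetpuomtobx/ → voetpuomtopx.
Rule 2 (stop-cluster i-epenthesis): /t/ and /p/ form a stop–stop cluster, so [i] is inserted between them. /voetpuomtopx/ → voetipuomtopx.
Rule 3 (post-nasal voicing): /t/ is a voiceless stop immediately after the nasal /m/, so it voices to [d]. /voetipuomtopx/ → voetipuomdopx.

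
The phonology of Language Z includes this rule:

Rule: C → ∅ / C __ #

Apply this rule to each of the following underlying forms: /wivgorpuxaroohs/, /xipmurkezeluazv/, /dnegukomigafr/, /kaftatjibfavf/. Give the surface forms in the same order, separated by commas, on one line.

/wivgorpuxaroohs/: /s/ is the second consonant of a word-final cluster /hs/, so it deletes. → [wivgorpuxarooh].
/xipmurkezeluazv/: /v/ is the second consonant of a word-final cluster /zv/, so it deletes. → [xipmurkezeluaz].
/dnegukomigafr/: /r/ is the second consonant of a word-final cluster /fr/, so it deletes. → [dnegukomigaf].
/kaftatjibfavf/: /f/ is the second consonant of a word-final cluster /vf/, so it deletes. → [kaftatjibfav].

wivgorpuxarooh, xipmurkezeluaz, dnegukomigaf, kaftatjibfav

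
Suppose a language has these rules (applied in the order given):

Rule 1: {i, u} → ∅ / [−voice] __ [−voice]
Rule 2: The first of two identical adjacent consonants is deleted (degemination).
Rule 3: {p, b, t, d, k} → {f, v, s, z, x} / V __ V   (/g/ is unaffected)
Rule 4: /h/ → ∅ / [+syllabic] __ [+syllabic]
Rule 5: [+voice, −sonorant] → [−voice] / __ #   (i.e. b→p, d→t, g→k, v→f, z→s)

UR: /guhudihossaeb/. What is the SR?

Rule 1 (high vowel syncope): no segment meets the environment; /guhudihossaeb/ is unchanged.
Rule 2 (degemination): /ss/ is a geminate; the first /s/ deletes. /guhudihossaeb/ → guhudihosaeb.
Rule 3 (intervocalic spirantization): /d/ is a stop between vowels /u/ and /i/, so it spirantizes to the fricative [z]. /guhudihosaeb/ → guhuzihosaeb.
Rule 4 (intervocalic h-deletion): /h/ occurs between vowels /u/ and /u/, so it deletes. /h/ occurs between vowels /i/ and /o/, so it deletes. /guhuzihosaeb/ → guuziosaeb.
Rule 5 (final devoicing): /b/ is a voiced obstruent in word-final position, so it devoices to [p]. /guuziosaeb/ → guuziosaep.

guuziosaep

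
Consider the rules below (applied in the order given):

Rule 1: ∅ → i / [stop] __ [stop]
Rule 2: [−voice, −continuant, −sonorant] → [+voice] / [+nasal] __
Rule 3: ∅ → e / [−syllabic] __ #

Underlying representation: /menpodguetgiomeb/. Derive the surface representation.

Rule 1 (stop-cluster i-epenthesis): /d/ and /g/ form a stop–stop cluster, so [i] is inserted between them. /t/ and /g/ form a stop–stop cluster, so [i] is inserted between them. /menpodguetgiomeb/ → menpodiguetigiomeb.
Rule 2 (post-nasal voicing): /p/ is a voiceless stop immediately after the nasal /n/, so it voices to [b]. /menpodiguetigiomeb/ → menbodiguetigiomeb.
Rule 3 (final e-epenthesis): the form ends in the consonant /b/, so [e] is inserted word-finally. /menbodiguetigiomeb/ → menbodiguetigiomebe.

menbodiguetigiomebe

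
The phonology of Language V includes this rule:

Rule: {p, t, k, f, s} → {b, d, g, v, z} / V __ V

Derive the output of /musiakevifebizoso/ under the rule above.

muziagevivebizozo

/s/ is a voiceless obstruent between vowels /u/ and /i/, so it voices to [z].
/k/ is a voiceless obstruent between vowels /a/ and /e/, so it voices to [g].
/f/ is a voiceless obstruent between vowels /i/ and /e/, so it voices to [v].
/s/ is a voiceless obstruent between vowels /o/ and /o/, so it voices to [z].
Surface form: [muziagevivebizozo].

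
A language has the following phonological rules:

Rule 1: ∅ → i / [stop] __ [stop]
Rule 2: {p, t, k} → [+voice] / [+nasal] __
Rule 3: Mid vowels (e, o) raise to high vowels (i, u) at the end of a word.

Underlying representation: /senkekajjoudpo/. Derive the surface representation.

Rule 1 (stop-cluster i-epenthesis): /d/ and /p/ form a stop–stop cluster, so [i] is inserted between them. /senkekajjoudpo/ → senkekajjoudipo.
Rule 2 (post-nasal voicing): /k/ is a voiceless stop immediately after the nasal /n/, so it voices to [g]. /senkekajjoudipo/ → sengekajjoudipo.
Rule 3 (final vowel raising): /o/ is a mid vowel in word-final position, so it raises to [u]. /sengekajjoudipo/ → sengekajjoudipu.

sengekajjoudipu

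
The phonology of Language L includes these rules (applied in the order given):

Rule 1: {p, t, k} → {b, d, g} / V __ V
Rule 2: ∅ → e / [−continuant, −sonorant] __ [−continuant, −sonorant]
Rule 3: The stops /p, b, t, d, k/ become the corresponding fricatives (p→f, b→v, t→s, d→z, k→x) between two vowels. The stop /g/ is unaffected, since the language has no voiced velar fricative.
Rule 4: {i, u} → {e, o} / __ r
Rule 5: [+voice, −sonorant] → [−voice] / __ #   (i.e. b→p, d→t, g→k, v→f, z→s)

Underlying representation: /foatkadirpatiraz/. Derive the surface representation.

Rule 1 (intervocalic voicing): /t/ is a voiceless stop between vowels /a/ and /i/, so it voices to [d]. /foatkadirpatiraz/ → foatkadirpadiraz.
Rule 2 (stop-cluster e-epenthesis): /t/ and /k/ form a stop–stop cluster, so [e] is inserted between them. /foatkadirpadiraz/ → foatekadirpadiraz.
Rule 3 (intervocalic spirantization): /t/ is a stop between vowels /a/ and /e/, so it spirantizes to the fricative [s]. /k/ is a stop between vowels /e/ and /a/, so it spirantizes to the fricative [x]. /d/ is a stop between vowels /a/ and /i/, so it spirantizes to the fricative [z]. /d/ is a stop between vowels /a/ and /i/, so it spirantizes to the fricative [z]. /foatekadirpadiraz/ → foasexazirpaziraz.
Rule 4 (pre-rhotic lowering): /i/ is a high vowel immediately before /r/, so it lowers to [e]. /i/ is a high vowel immediately before /r/, so it lowers to [e]. /foasexazirpaziraz/ → foasexazerpazeraz.
Rule 5 (final devoicing): /z/ is a voiced obstruent in word-final position, so it devoices to [s]. /foasexazerpazeraz/ → foasexazerpazeras.

foasexazerpazeras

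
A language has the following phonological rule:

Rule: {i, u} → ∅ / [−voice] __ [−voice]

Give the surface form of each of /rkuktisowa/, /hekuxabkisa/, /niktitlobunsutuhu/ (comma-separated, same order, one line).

rkktsowa, hekxabksa, nikttlobunsthu

/rkuktisowa/: /u/ is a high vowel flanked by voiceless consonants /k/ and /k/, so it deletes. /i/ is a high vowel flanked by voiceless consonants /t/ and /s/, so it deletes. → [rkktsowa].
/hekuxabkisa/: /u/ is a high vowel flanked by voiceless consonants /k/ and /x/, so it deletes. /i/ is a high vowel flanked by voiceless consonants /k/ and /s/, so it deletes. → [hekxabksa].
/niktitlobunsutuhu/: /i/ is a high vowel flanked by voiceless consonants /t/ and /t/, so it deletes. /u/ is a high vowel flanked by voiceless consonants /s/ and /t/, so it deletes. /u/ is a high vowel flanked by voiceless consonants /t/ and /h/, so it deletes. → [nikttlobunsthu].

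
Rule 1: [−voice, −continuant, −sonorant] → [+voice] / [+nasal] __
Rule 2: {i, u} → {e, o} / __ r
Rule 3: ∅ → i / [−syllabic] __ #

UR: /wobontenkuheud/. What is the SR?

wobondenguheudi

Rule 1 (post-nasal voicing): /t/ is a voiceless stop immediately after the nasal /n/, so it voices to [d]. /k/ is a voiceless stop immediately after the nasal /n/, so it voices to [g]. /wobontenkuheud/ → wobondenguheud.
Rule 2 (pre-rhotic lowering): no segment meets the environment; /wobondenguheud/ is unchanged.
Rule 3 (final i-epenthesis): the form ends in the consonant /d/, so [i] is inserted word-finally. /wobondenguheud/ → wobondenguheudi.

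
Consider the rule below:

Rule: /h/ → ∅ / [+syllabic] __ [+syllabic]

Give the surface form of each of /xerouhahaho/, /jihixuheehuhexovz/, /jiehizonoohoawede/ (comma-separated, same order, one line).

/xerouhahaho/: /h/ occurs between vowels /u/ and /a/, so it deletes. /h/ occurs between vowels /a/ and /a/, so it deletes. /h/ occurs between vowels /a/ and /o/, so it deletes. → [xerouaao].
/jihixuheehuhexovz/: /h/ occurs between vowels /i/ and /i/, so it deletes. /h/ occurs between vowels /u/ and /e/, so it deletes. /h/ occurs between vowels /e/ and /u/, so it deletes. /h/ occurs between vowels /u/ and /e/, so it deletes. → [jiixueeuexovz].
/jiehizonoohoawede/: /h/ occurs between vowels /e/ and /i/, so it deletes. /h/ occurs between vowels /o/ and /o/, so it deletes. → [jieizonoooawede].

xerouaao, jiixueeuexovz, jieizonoooawede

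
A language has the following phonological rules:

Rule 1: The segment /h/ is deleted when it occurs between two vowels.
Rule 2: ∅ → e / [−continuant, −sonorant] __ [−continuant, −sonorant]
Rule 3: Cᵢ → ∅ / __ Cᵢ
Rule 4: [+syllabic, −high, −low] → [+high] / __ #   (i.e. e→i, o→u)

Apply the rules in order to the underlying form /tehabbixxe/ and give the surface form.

Rule 1 (intervocalic h-deletion): /h/ occurs between vowels /e/ and /a/, so it deletes. /tehabbixxe/ → teabbixxe.
Rule 2 (stop-cluster e-epenthesis): /b/ and /b/ form a stop–stop cluster, so [e] is inserted between them. /teabbixxe/ → teabebixxe.
Rule 3 (degemination): /xx/ is a geminate; the first /x/ deletes. /teabebixxe/ → teabebixe.
Rule 4 (final vowel raising): /e/ is a mid vowel in word-final position, so it raises to [i]. /teabebixe/ → teabebixi.

teabebixi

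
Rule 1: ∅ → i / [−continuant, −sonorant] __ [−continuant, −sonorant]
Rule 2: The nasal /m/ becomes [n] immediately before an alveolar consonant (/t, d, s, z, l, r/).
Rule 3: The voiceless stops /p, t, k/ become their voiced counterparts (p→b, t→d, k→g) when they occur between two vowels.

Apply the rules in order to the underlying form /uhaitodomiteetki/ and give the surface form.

uhaidodomideedigi

Rule 1 (stop-cluster i-epenthesis): /t/ and /k/ form a stop–stop cluster, so [i] is inserted between them. /uhaitodomiteetki/ → uhaitodomiteetiki.
Rule 2 (nasal place assimilation): no segment meets the environment; /uhaitodomiteetiki/ is unchanged.
Rule 3 (intervocalic voicing): /t/ is a voiceless stop between vowels /i/ and /o/, so it voices to [d]. /t/ is a voiceless stop between vowels /i/ and /e/, so it voices to [d]. /t/ is a voiceless stop between vowels /e/ and /i/, so it voices to [d]. /k/ is a voiceless stop between vowels /i/ and /i/, so it voices to [g]. /uhaitodomiteetiki/ → uhaidodomideedigi.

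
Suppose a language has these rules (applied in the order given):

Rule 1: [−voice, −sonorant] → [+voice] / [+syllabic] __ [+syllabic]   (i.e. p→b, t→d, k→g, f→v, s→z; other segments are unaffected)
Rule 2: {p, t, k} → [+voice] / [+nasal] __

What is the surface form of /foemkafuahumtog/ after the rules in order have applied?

Rule 1 (intervocalic voicing): /f/ is a voiceless obstruent between vowels /a/ and /u/, so it voices to [v]. /foemkafuahumtog/ → foemkavuahumtog.
Rule 2 (post-nasal voicing): /k/ is a voiceless stop immediately after the nasal /m/, so it voices to [g]. /t/ is a voiceless stop immediately after the nasal /m/, so it voices to [d]. /foemkavuahumtog/ → foemgavuahumdog.

foemgavuahumdog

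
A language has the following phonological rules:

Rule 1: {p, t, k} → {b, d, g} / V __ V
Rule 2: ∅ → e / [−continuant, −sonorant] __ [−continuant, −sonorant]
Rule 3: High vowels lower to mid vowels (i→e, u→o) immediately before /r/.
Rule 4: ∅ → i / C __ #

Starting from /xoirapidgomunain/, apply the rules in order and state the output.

xoerabidegomunaini

Rule 1 (intervocalic voicing): /p/ is a voiceless stop between vowels /a/ and /i/, so it voices to [b]. /xoirapidgomunain/ → xoirabidgomunain.
Rule 2 (stop-cluster e-epenthesis): /d/ and /g/ form a stop–stop cluster, so [e] is inserted between them. /xoirabidgomunain/ → xoirabidegomunain.
Rule 3 (pre-rhotic lowering): /i/ is a high vowel immediately before /r/, so it lowers to [e]. /xoirabidegomunain/ → xoerabidegomunain.
Rule 4 (final i-epenthesis): the form ends in the consonant /n/, so [i] is inserted word-finally. /xoerabidegomunain/ → xoerabidegomunaini.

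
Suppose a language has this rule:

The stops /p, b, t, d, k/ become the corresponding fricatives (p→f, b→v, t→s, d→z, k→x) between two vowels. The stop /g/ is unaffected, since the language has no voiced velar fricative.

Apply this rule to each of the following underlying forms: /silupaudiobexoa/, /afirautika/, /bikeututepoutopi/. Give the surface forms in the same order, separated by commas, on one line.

/silupaudiobexoa/: /p/ is a stop between vowels /u/ and /a/, so it spirantizes to the fricative [f]. /d/ is a stop between vowels /u/ and /i/, so it spirantizes to the fricative [z]. /b/ is a stop between vowels /o/ and /e/, so it spirantizes to the fricative [v]. → [silufauziovexoa].
/afirautika/: /t/ is a stop between vowels /u/ and /i/, so it spirantizes to the fricative [s]. /k/ is a stop between vowels /i/ and /a/, so it spirantizes to the fricative [x]. → [afirausixa].
/bikeututepoutopi/: /k/ is a stop between vowels /i/ and /e/, so it spirantizes to the fricative [x]. /t/ is a stop between vowels /u/ and /u/, so it spirantizes to the fricative [s]. /t/ is a stop between vowels /u/ and /e/, so it spirantizes to the fricative [s]. /p/ is a stop between vowels /e/ and /o/, so it spirantizes to the fricative [f]. /t/ is a stop between vowels /u/ and /o/, so it spirantizes to the fricative [s]. /p/ is a stop between vowels /o/ and /i/, so it spirantizes to the fricative [f]. → [bixeususefousofi].

silufauziovexoa, afirausixa, bixeususefousofi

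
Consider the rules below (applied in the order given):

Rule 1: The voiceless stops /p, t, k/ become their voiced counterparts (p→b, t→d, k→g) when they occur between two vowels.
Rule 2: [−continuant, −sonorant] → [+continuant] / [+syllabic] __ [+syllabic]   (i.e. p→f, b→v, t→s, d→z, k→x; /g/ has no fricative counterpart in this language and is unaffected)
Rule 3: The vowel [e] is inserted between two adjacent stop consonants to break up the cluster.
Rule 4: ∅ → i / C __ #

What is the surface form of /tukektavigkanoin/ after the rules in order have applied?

tugeketavigekanoini

Rule 1 (intervocalic voicing): /k/ is a voiceless stop between vowels /u/ and /e/, so it voices to [g]. /tukektavigkanoin/ → tugektavigkanoin.
Rule 2 (intervocalic spirantization): no segment meets the environment; /tugektavigkanoin/ is unchanged.
Rule 3 (stop-cluster e-epenthesis): /k/ and /t/ form a stop–stop cluster, so [e] is inserted between them. /g/ and /k/ form a stop–stop cluster, so [e] is inserted between them. /tugektavigkanoin/ → tugeketavigekanoin.
Rule 4 (final i-epenthesis): the form ends in the consonant /n/, so [i] is inserted word-finally. /tugeketavigekanoin/ → tugeketavigekanoini.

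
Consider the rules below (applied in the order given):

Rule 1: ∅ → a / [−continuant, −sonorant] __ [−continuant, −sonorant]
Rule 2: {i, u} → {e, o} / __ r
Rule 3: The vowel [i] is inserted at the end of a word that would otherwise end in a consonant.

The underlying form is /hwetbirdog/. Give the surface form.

Rule 1 (stop-cluster a-epenthesis): /t/ and /b/ form a stop–stop cluster, so [a] is inserted between them. /hwetbirdog/ → hwetabirdog.
Rule 2 (pre-rhotic lowering): /i/ is a high vowel immediately before /r/, so it lowers to [e]. /hwetabirdog/ → hwetaberdog.
Rule 3 (final i-epenthesis): the form ends in the consonant /g/, so [i] is inserted word-finally. /hwetaberdog/ → hwetaberdogi.

hwetaberdogi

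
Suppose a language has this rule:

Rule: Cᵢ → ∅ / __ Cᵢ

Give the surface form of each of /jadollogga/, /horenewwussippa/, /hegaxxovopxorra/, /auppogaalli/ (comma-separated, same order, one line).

/jadollogga/: /ll/ is a geminate; the first /l/ deletes. /gg/ is a geminate; the first /g/ deletes. → [jadologa].
/horenewwussippa/: /ww/ is a geminate; the first /w/ deletes. /ss/ is a geminate; the first /s/ deletes. /pp/ is a geminate; the first /p/ deletes. → [horenewusipa].
/hegaxxovopxorra/: /xx/ is a geminate; the first /x/ deletes. /rr/ is a geminate; the first /r/ deletes. → [hegaxovopxora].
/auppogaalli/: /pp/ is a geminate; the first /p/ deletes. /ll/ is a geminate; the first /l/ deletes. → [aupogaali].

jadologa, horenewusipa, hegaxovopxora, aupogaali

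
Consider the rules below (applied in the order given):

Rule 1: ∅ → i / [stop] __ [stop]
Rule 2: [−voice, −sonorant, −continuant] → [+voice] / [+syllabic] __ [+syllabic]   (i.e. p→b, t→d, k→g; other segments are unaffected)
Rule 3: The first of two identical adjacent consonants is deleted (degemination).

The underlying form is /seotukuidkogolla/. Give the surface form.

Rule 1 (stop-cluster i-epenthesis): /d/ and /k/ form a stop–stop cluster, so [i] is inserted between them. /seotukuidkogolla/ → seotukuidikogolla.
Rule 2 (intervocalic voicing): /t/ is a voiceless stop between vowels /o/ and /u/, so it voices to [d]. /k/ is a voiceless stop between vowels /u/ and /u/, so it voices to [g]. /k/ is a voiceless stop between vowels /i/ and /o/, so it voices to [g]. /seotukuidikogolla/ → seoduguidigogolla.
Rule 3 (degemination): /ll/ is a geminate; the first /l/ deletes. /seoduguidigogolla/ → seoduguidigogola.

seoduguidigogola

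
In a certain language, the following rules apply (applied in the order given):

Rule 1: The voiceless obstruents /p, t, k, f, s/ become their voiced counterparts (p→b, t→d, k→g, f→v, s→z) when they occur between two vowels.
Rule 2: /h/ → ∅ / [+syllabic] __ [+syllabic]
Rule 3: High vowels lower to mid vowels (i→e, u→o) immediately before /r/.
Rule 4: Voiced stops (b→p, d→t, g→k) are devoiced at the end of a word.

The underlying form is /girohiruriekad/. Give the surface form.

Rule 1 (intervocalic voicing): /k/ is a voiceless obstruent between vowels /e/ and /a/, so it voices to [g]. /girohiruriekad/ → girohiruriegad.
Rule 2 (intervocalic h-deletion): /h/ occurs between vowels /o/ and /i/, so it deletes. /girohiruriegad/ → giroiruriegad.
Rule 3 (pre-rhotic lowering): /i/ is a high vowel immediately before /r/, so it lowers to [e]. /i/ is a high vowel immediately before /r/, so it lowers to [e]. /u/ is a high vowel immediately before /r/, so it lowers to [o]. /giroiruriegad/ → geroeroriegad.
Rule 4 (final devoicing): /d/ is a voiced stop in word-final position, so it devoices to [t]. /geroeroriegad/ → geroeroriegat.

geroeroriegat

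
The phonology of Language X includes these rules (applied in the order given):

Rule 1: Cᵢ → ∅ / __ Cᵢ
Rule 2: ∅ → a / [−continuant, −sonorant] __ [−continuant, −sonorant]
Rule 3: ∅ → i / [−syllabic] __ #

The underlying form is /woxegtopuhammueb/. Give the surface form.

woxegatopuhamuebi

Rule 1 (degemination): /mm/ is a geminate; the first /m/ deletes. /woxegtopuhammueb/ → woxegtopuhamueb.
Rule 2 (stop-cluster a-epenthesis): /g/ and /t/ form a stop–stop cluster, so [a] is inserted between them. /woxegtopuhamueb/ → woxegatopuhamueb.
Rule 3 (final i-epenthesis): the form ends in the consonant /b/, so [i] is inserted word-finally. /woxegatopuhamueb/ → woxegatopuhamuebi.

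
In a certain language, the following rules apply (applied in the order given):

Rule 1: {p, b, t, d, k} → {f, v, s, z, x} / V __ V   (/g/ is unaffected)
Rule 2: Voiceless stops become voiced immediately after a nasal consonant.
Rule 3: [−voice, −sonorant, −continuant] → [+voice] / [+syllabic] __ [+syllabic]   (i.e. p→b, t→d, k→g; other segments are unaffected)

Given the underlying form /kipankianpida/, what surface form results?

kifangianbiza

Rule 1 (intervocalic spirantization): /p/ is a stop between vowels /i/ and /a/, so it spirantizes to the fricative [f]. /d/ is a stop between vowels /i/ and /a/, so it spirantizes to the fricative [z]. /kipankianpida/ → kifankianpiza.
Rule 2 (post-nasal voicing): /k/ is a voiceless stop immediately after the nasal /n/, so it voices to [g]. /p/ is a voiceless stop immediately after the nasal /n/, so it voices to [b]. /kifankianpiza/ → kifangianbiza.
Rule 3 (intervocalic voicing): no segment meets the environment; /kifangianbiza/ is unchanged.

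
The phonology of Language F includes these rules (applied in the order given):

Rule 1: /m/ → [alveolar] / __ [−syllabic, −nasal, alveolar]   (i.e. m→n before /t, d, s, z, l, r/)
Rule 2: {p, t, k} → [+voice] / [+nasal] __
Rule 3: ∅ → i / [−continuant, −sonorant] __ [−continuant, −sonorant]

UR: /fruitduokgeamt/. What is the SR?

fruitiduokigeand

Rule 1 (nasal place assimilation): /m/ precedes the alveolar consonant /t/, so it assimilates in place to [n]. /fruitduokgeamt/ → fruitduokgeant.
Rule 2 (post-nasal voicing): /t/ is a voiceless stop immediately after the nasal /n/, so it voices to [d]. /fruitduokgeant/ → fruitduokgeand.
Rule 3 (stop-cluster i-epenthesis): /t/ and /d/ form a stop–stop cluster, so [i] is inserted between them. /k/ and /g/ form a stop–stop cluster, so [i] is inserted between them. /fruitduokgeand/ → fruitiduokigeand.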